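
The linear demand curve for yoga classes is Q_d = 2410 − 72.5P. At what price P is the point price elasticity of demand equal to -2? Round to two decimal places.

22.16

Ed = −72.5P/(2410 − 72.5P). Set this equal to -2:
72.5P = 2·(2410 − 72.5P) ⇒ 72.5P(1 + 2) = 2·2410
P = 2·2410 / (72.5·3) = 22.1609…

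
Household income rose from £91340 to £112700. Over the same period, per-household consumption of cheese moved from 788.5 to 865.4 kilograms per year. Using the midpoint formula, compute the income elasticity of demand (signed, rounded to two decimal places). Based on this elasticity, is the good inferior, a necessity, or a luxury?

0.44; necessity

%ΔQ = (865.4 − 788.5)/[( 788.5 + 865.4)/2] = 76.9/826.95 = 0.092992…
%ΔIncome = (112700 − 91340)/[( 91340 + 112700)/2] = 21360/102020 = 0.209370…
E_income = (76.9/826.95) / (21360/102020) = 0.4441…
0 < E_income < 1 ⇒ normal good, necessity.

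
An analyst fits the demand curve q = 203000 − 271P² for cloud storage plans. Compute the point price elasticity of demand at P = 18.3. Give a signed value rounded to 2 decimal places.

-1.62

dq/dP = −2·271·P = -9918.6. At P = 18.3, q = 112244.81.
Ed = (dq/dP)·(P/q) = (-9918.6) × (18.3/112244.81) = -1.6170…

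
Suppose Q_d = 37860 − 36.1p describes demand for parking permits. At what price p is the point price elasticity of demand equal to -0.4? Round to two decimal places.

Ed = −36.1p/(37860 − 36.1p). Set this equal to -0.4:
36.1p = 0.4·(37860 − 36.1p) ⇒ 36.1p(1 + 0.4) = 0.4·37860
p = 0.4·37860 / (36.1·1.4) = 299.6438…

299.64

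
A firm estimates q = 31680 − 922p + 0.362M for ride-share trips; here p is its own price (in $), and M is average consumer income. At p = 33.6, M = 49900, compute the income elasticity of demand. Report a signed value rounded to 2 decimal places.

At the given values, q = 31680 − 922(33.6) + 0.362(49900) = 18764.6.
∂q/∂M = 0.362.
E = (0.362) × (49900/18764.6) = 0.9626…

0.96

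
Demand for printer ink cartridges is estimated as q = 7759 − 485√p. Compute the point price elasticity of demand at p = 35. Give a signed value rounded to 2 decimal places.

dq/dp = −485/(2√p) = -40.99. At p = 35, q = 4889.7.
Ed = (dq/dp)·(p/q) = (-40.99) × (35/4889.7) = -0.2934…

-0.29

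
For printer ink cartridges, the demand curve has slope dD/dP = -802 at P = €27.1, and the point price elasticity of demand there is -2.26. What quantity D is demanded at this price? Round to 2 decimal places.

9616.90

Ed = (dD/dP)·(P/D) ⇒ D = (dD/dP)·P/Ed = (-802)·27.1/(-2.26) = 9616.9026…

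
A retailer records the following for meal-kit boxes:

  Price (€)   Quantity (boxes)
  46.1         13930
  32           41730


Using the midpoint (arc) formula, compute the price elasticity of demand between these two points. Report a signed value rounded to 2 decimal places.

%ΔQ = (41730 − 13930) / [(13930 + 41730)/2] = 27800/27830 = 0.998922…
%ΔP = (32 − 46.1) / [(46.1 + 32)/2] = -14.1/39.05 = -0.361075…
Arc Ed = %ΔQ / %ΔP = (27800/27830) / (-14.1/39.05) = -2.7665…

-2.77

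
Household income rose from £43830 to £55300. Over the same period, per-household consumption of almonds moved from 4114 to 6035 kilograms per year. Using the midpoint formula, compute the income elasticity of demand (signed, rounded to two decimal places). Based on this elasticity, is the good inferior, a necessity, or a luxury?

%ΔQ = (6035 − 4114)/[( 4114 + 6035)/2] = 1921/5074.5 = 0.378559…
%ΔIncome = (55300 − 43830)/[( 43830 + 55300)/2] = 11470/49565 = 0.231413…
E_income = (1921/5074.5) / (11470/49565) = 1.6358…
E_income > 1 ⇒ normal good, luxury.

1.64; luxury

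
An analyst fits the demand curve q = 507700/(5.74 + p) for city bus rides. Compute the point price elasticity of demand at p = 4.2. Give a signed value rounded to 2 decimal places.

dq/dp = −507700/(5.74 + p)² = -5138.48. At p = 4.2, q = 51076.5.
Ed = (dq/dp)·(p/q) = (-5138.48) × (4.2/51076.5) = -0.4225…

-0.42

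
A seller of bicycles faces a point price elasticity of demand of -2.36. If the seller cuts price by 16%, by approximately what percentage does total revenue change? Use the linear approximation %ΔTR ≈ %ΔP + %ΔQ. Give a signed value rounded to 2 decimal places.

+21.76%

%ΔQ ≈ Ed × %ΔP = (-2.36) × (-16%) = +37.7600%
%ΔTR ≈ %ΔP + %ΔQ = (-16%) + (+37.7600%) = +21.7600%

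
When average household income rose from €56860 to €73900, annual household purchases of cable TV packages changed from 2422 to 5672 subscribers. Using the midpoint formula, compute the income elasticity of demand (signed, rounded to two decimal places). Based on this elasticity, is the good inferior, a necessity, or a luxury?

%ΔQ = (5672 − 2422)/[( 2422 + 5672)/2] = 3250/4047 = 0.803063…
%ΔIncome = (73900 − 56860)/[( 56860 + 73900)/2] = 17040/65380 = 0.260630…
E_income = (3250/4047) / (17040/65380) = 3.0812…
E_income > 1 ⇒ normal good, luxury.

3.08; luxury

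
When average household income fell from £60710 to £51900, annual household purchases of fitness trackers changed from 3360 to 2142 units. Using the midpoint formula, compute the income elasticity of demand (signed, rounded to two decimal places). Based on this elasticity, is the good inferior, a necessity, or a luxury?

2.83; luxury

%ΔQ = (2142 − 3360)/[( 3360 + 2142)/2] = -1218/2751 = -0.442748…
%ΔIncome = (51900 − 60710)/[( 60710 + 51900)/2] = -8810/56305 = -0.156469…
E_income = (-1218/2751) / (-8810/56305) = 2.8296…
E_income > 1 ⇒ normal good, luxury.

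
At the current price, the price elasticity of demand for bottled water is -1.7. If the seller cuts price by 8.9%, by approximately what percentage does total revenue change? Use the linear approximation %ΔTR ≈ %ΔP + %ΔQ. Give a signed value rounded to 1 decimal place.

%ΔQ ≈ Ed × %ΔP = (-1.7) × (-8.9%) = +15.1300%
%ΔTR ≈ %ΔP + %ΔQ = (-8.9%) + (+15.1300%) = +6.2300%

+6.2%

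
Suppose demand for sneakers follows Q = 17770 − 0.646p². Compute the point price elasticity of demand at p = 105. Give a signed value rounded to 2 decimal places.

dQ/dp = −2·0.646·p = -135.66. At p = 105, Q = 10647.85.
Ed = (dQ/dp)·(p/Q) = (-135.66) × (105/10647.85) = -1.3377…

-1.34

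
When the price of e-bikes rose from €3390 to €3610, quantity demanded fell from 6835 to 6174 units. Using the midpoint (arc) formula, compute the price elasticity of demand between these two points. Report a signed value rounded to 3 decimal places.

-1.617

%ΔQ = (6174 − 6835) / [(6835 + 6174)/2] = -661/6504.5 = -0.101621…
%ΔP = (3610 − 3390) / [(3390 + 3610)/2] = 220/3500 = 0.062857…
Arc Ed = %ΔQ / %ΔP = (-661/6504.5) / (220/3500) = -1.61671…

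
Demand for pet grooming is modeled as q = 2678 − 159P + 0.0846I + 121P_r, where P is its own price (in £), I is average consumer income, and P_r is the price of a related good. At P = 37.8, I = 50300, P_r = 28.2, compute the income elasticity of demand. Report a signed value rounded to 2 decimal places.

At the given values, q = 2678 − 159(37.8) + 0.0846(50300) + 121(28.2) = 4335.38.
∂q/∂I = 0.0846.
E = (0.0846) × (50300/4335.38) = 0.9815…

0.98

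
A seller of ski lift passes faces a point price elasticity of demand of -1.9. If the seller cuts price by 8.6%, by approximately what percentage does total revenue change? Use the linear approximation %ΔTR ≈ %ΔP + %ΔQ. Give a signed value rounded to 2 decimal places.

+7.74%

%ΔQ ≈ Ed × %ΔP = (-1.9) × (-8.6%) = +16.3400%
%ΔTR ≈ %ΔP + %ΔQ = (-8.6%) + (+16.3400%) = +7.7400%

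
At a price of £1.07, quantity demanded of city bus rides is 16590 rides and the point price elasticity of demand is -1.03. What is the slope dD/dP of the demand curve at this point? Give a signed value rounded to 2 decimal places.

Ed = (dD/dP)·(P/D) ⇒ dD/dP = Ed·D/P = (-1.03)·16590/1.07 = -15969.8130…

-15969.81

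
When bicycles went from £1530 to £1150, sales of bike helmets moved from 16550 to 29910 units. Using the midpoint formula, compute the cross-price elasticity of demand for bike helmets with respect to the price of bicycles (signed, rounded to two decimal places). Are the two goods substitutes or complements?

%ΔQ_{bike helmets} = (29910 − 16550)/avg = 13360/23230 = 0.575118…
%ΔP_{bicycles} = (1150 − 1530)/avg = -380/1340 = -0.283582…
E_cross = (13360/23230) / (-380/1340) = -2.0280…
E_cross < 0 ⇒ the goods are complements.

-2.03; complements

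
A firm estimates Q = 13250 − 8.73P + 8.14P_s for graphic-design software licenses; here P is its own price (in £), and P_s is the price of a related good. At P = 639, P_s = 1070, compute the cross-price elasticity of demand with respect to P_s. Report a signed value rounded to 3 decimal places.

At the given values, Q = 13250 − 8.73(639) + 8.14(1070) = 16381.33.
∂Q/∂P_s = 8.14.
E = (8.14) × (1070/16381.33) = 0.53169…

0.532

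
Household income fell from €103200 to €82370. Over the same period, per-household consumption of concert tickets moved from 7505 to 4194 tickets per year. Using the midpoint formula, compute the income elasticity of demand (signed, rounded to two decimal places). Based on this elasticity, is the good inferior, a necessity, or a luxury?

%ΔQ = (4194 − 7505)/[( 7505 + 4194)/2] = -3311/5849.5 = -0.566031…
%ΔIncome = (82370 − 103200)/[( 103200 + 82370)/2] = -20830/92785 = -0.224497…
E_income = (-3311/5849.5) / (-20830/92785) = 2.5213…
E_income > 1 ⇒ normal good, luxury.

2.52; luxury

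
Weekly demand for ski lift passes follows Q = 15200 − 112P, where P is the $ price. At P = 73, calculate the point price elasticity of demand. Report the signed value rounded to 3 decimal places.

dQ/dP = −112. At P = 73, Q = 15200 − 112(73) = 7024.
Ed = (dQ/dP)·(P/Q) = −112 × (73/7024) = -1.16400…

-1.164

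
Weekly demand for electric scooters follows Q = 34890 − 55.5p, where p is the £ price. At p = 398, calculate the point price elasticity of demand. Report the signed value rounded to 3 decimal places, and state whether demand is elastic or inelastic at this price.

-1.726; elastic

dQ/dp = −55.5. At p = 398, Q = 34890 − 55.5(398) = 12801.
Ed = (dQ/dp)·(p/Q) = −55.5 × (398/12801) = -1.72556…
|Ed| = 1.726 > 1, so demand is elastic.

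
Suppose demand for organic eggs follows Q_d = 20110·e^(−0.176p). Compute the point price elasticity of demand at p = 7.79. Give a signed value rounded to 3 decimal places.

dQ_d/dp = −0.176·Q_d = -898.441. At p = 7.79, Q_d = 5104.78.
Ed = (dQ_d/dp)·(p/Q_d) = (-898.441) × (7.79/5104.78) = -1.37104

-1.371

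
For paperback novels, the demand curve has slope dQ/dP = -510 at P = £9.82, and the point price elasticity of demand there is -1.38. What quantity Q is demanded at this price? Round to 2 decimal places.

Ed = (dQ/dP)·(P/Q) ⇒ Q = (dQ/dP)·P/Ed = (-510)·9.82/(-1.38) = 3629.1304…

3629.13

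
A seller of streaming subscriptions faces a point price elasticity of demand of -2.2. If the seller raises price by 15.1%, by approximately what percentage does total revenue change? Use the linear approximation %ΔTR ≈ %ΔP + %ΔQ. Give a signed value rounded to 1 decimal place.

%ΔQ ≈ Ed × %ΔP = (-2.2) × (+15.1%) = -33.2200%
%ΔTR ≈ %ΔP + %ΔQ = (+15.1%) + (-33.2200%) = -18.1200%

-18.1%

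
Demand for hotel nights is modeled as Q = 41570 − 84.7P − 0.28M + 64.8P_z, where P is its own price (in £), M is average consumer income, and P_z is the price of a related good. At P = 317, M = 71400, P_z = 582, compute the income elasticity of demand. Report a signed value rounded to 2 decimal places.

-0.62

At the given values, Q = 41570 − 84.7(317) − 0.28(71400) + 64.8(582) = 32441.7.
∂Q/∂M = -0.28.
E = (-0.28) × (71400/32441.7) = -0.6162…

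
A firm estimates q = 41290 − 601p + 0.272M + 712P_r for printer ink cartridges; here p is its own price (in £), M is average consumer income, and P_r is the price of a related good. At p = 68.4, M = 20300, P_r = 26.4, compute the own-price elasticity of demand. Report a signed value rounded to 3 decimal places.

At the given values, q = 41290 − 601(68.4) + 0.272(20300) + 712(26.4) = 24500.
∂q/∂p = −601.
E = (-601) × (68.4/24500) = -1.67789…

-1.678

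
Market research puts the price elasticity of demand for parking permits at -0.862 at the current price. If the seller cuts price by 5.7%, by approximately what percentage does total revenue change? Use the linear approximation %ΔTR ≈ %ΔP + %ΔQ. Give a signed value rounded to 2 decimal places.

-0.79%

%ΔQ ≈ Ed × %ΔP = (-0.862) × (-5.7%) = +4.9134%
%ΔTR ≈ %ΔP + %ΔQ = (-5.7%) + (+4.9134%) = -0.7866%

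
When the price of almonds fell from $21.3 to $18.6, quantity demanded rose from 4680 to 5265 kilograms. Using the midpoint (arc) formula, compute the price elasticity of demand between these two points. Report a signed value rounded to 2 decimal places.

-0.87

%ΔQ = (5265 − 4680) / [(4680 + 5265)/2] = 585/4972.5 = 0.117647…
%ΔP = (18.6 − 21.3) / [(21.3 + 18.6)/2] = -2.7/19.95 = -0.135338…
Arc Ed = %ΔQ / %ΔP = (585/4972.5) / (-2.7/19.95) = -0.8692…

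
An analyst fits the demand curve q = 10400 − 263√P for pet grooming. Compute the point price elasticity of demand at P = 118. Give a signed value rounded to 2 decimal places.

dq/dP = −263/(2√P) = -12.1056. At P = 118, q = 7543.09.
Ed = (dq/dP)·(P/q) = (-12.1056) × (118/7543.09) = -0.1893…

-0.19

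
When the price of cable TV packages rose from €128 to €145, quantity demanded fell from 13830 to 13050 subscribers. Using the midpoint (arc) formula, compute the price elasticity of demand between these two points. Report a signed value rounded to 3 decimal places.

%ΔQ = (13050 − 13830) / [(13830 + 13050)/2] = -780/13440 = -0.058035…
%ΔP = (145 − 128) / [(128 + 145)/2] = 17/136.5 = 0.124542…
Arc Ed = %ΔQ / %ΔP = (-780/13440) / (17/136.5) = -0.46599…

-0.466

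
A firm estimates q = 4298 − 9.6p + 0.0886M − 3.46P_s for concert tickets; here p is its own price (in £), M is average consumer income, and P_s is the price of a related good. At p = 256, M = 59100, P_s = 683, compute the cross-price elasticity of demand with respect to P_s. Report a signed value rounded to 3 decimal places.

At the given values, q = 4298 − 9.6(256) + 0.0886(59100) − 3.46(683) = 4713.48.
∂q/∂P_s = -3.46.
E = (-3.46) × (683/4713.48) = -0.50136…

-0.501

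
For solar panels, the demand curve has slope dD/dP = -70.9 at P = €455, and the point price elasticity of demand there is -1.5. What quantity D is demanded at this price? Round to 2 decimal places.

21506.33

Ed = (dD/dP)·(P/D) ⇒ D = (dD/dP)·P/Ed = (-70.9)·455/(-1.5) = 21506.3333…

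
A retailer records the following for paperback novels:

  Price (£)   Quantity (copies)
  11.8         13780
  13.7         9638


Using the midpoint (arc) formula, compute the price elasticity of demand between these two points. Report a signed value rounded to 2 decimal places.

-2.37

%ΔQ = (9638 − 13780) / [(13780 + 9638)/2] = -4142/11709 = -0.353744…
%ΔP = (13.7 − 11.8) / [(11.8 + 13.7)/2] = 1.9/12.75 = 0.149019…
Arc Ed = %ΔQ / %ΔP = (-4142/11709) / (1.9/12.75) = -2.3738…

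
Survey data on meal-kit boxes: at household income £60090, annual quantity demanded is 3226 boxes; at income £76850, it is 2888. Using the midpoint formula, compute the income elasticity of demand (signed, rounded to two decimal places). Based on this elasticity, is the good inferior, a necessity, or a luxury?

-0.45; inferior

%ΔQ = (2888 − 3226)/[( 3226 + 2888)/2] = -338/3057 = -0.110565…
%ΔIncome = (76850 − 60090)/[( 60090 + 76850)/2] = 16760/68470 = 0.244778…
E_income = (-338/3057) / (16760/68470) = -0.4516…
E_income < 0 ⇒ inferior good.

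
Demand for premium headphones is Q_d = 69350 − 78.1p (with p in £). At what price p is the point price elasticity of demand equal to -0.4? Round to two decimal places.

253.70

Ed = −78.1p/(69350 − 78.1p). Set this equal to -0.4:
78.1p = 0.4·(69350 − 78.1p) ⇒ 78.1p(1 + 0.4) = 0.4·69350
p = 0.4·69350 / (78.1·1.4) = 253.7040…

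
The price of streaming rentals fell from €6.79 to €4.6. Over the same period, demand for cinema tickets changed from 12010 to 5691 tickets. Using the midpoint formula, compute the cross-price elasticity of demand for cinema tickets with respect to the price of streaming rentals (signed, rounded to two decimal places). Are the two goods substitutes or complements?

1.86; substitutes

%ΔQ_{cinema tickets} = (5691 − 12010)/avg = -6319/8850.5 = -0.713970…
%ΔP_{streaming rentals} = (4.6 − 6.79)/avg = -2.19/5.695 = -0.384547…
E_cross = (-6319/8850.5) / (-2.19/5.695) = 1.8566…
E_cross > 0 ⇒ the goods are substitutes.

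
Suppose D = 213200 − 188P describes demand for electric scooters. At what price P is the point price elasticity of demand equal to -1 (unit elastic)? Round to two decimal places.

Ed = −188P/(213200 − 188P). Set this equal to -1:
188P = 1·(213200 − 188P) ⇒ 188P(1 + 1) = 1·213200
P = 1·213200 / (188·2) = 567.0212…

567.02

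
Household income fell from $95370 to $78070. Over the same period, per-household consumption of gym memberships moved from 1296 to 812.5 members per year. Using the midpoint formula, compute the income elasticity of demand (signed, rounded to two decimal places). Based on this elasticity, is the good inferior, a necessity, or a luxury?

2.30; luxury

%ΔQ = (812.5 − 1296)/[( 1296 + 812.5)/2] = -483.5/1054.25 = -0.458619…
%ΔIncome = (78070 − 95370)/[( 95370 + 78070)/2] = -17300/86720 = -0.199492…
E_income = (-483.5/1054.25) / (-17300/86720) = 2.2989…
E_income > 1 ⇒ normal good, luxury.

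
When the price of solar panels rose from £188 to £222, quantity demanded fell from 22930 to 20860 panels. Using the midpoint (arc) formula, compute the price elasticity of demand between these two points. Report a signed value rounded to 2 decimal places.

%ΔQ = (20860 − 22930) / [(22930 + 20860)/2] = -2070/21895 = -0.094542…
%ΔP = (222 − 188) / [(188 + 222)/2] = 34/205 = 0.165853…
Arc Ed = %ΔQ / %ΔP = (-2070/21895) / (34/205) = -0.5700…

-0.57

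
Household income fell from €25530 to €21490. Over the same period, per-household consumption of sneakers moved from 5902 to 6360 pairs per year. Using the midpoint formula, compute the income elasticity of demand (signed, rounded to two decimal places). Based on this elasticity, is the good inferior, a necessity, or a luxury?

-0.43; inferior

%ΔQ = (6360 − 5902)/[( 5902 + 6360)/2] = 458/6131 = 0.074702…
%ΔIncome = (21490 − 25530)/[( 25530 + 21490)/2] = -4040/23510 = -0.171841…
E_income = (458/6131) / (-4040/23510) = -0.4347…
E_income < 0 ⇒ inferior good.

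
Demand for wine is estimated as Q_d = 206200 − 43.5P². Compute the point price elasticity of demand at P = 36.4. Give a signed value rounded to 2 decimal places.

-0.78

dQ_d/dP = −2·43.5·P = -3166.8. At P = 36.4, Q_d = 148564.24.
Ed = (dQ_d/dP)·(P/Q_d) = (-3166.8) × (36.4/148564.24) = -0.7759…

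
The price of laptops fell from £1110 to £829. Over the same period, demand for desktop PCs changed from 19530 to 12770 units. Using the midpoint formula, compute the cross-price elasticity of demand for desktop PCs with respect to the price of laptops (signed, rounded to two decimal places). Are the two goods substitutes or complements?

1.44; substitutes

%ΔQ_{desktop PCs} = (12770 − 19530)/avg = -6760/16150 = -0.418575…
%ΔP_{laptops} = (829 − 1110)/avg = -281/969.5 = -0.289840…
E_cross = (-6760/16150) / (-281/969.5) = 1.4441…
E_cross > 0 ⇒ the goods are substitutes.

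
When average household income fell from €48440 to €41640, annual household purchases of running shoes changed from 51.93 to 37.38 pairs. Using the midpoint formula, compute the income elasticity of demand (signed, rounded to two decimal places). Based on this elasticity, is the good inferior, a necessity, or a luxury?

%ΔQ = (37.38 − 51.93)/[( 51.93 + 37.38)/2] = -14.55/44.655 = -0.325831…
%ΔIncome = (41640 − 48440)/[( 48440 + 41640)/2] = -6800/45040 = -0.150976…
E_income = (-14.55/44.655) / (-6800/45040) = 2.1581…
E_income > 1 ⇒ normal good, luxury.

2.16; luxury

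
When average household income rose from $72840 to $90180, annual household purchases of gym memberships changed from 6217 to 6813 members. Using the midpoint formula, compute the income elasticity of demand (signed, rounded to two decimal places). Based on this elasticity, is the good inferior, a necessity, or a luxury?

0.43; necessity

%ΔQ = (6813 − 6217)/[( 6217 + 6813)/2] = 596/6515 = 0.091481…
%ΔIncome = (90180 − 72840)/[( 72840 + 90180)/2] = 17340/81510 = 0.212734…
E_income = (596/6515) / (17340/81510) = 0.4300…
0 < E_income < 1 ⇒ normal good, necessity.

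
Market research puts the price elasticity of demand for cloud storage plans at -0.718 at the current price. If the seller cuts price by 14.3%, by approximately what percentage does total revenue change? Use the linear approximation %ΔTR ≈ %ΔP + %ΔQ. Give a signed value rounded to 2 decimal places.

-4.03%

%ΔQ ≈ Ed × %ΔP = (-0.718) × (-14.3%) = +10.2674%
%ΔTR ≈ %ΔP + %ΔQ = (-14.3%) + (+10.2674%) = -4.0326%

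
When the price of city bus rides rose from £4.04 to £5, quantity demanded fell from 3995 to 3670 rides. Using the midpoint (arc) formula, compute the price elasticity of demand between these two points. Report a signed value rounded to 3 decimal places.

-0.399

%ΔQ = (3670 − 3995) / [(3995 + 3670)/2] = -325/3832.5 = -0.084801…
%ΔP = (5 − 4.04) / [(4.04 + 5)/2] = 0.96/4.52 = 0.212389…
Arc Ed = %ΔQ / %ΔP = (-325/3832.5) / (0.96/4.52) = -0.39927…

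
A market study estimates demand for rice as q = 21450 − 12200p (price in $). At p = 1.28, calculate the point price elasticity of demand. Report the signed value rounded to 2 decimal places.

-2.68

dq/dp = −12200. At p = 1.28, q = 21450 − 12200(1.28) = 5834.
Ed = (dq/dp)·(p/q) = −12200 × (1.28/5834) = -2.6767…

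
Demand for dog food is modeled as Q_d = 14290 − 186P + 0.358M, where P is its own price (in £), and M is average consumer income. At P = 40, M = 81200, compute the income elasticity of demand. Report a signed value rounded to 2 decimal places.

At the given values, Q_d = 14290 − 186(40) + 0.358(81200) = 35919.6.
∂Q_d/∂M = 0.358.
E = (0.358) × (81200/35919.6) = 0.8092…

0.81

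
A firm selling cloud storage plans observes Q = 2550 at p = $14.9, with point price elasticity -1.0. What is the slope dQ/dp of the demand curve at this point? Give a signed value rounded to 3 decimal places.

-171.141

Ed = (dQ/dp)·(p/Q) ⇒ dQ/dp = Ed·Q/p = (-1.0)·2550/14.9 = -171.14093…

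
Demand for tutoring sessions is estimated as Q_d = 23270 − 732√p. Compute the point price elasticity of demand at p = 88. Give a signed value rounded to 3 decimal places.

dQ_d/dp = −732/(2√p) = -39.0157. At p = 88, Q_d = 16403.2.
Ed = (dQ_d/dp)·(p/Q_d) = (-39.0157) × (88/16403.2) = -0.20931…

-0.209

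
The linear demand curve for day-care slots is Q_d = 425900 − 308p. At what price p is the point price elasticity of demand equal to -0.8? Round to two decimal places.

614.57

Ed = −308p/(425900 − 308p). Set this equal to -0.8:
308p = 0.8·(425900 − 308p) ⇒ 308p(1 + 0.8) = 0.8·425900
p = 0.8·425900 / (308·1.8) = 614.5743…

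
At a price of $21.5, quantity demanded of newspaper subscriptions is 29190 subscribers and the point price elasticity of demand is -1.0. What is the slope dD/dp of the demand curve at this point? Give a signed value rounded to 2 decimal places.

-1357.67

Ed = (dD/dp)·(p/D) ⇒ dD/dp = Ed·D/p = (-1.0)·29190/21.5 = -1357.6744…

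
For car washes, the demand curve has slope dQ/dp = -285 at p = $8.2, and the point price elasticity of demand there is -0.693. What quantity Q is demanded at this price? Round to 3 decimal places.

Ed = (dQ/dp)·(p/Q) ⇒ Q = (dQ/dp)·p/Ed = (-285)·8.2/(-0.693) = 3372.29437…

3372.294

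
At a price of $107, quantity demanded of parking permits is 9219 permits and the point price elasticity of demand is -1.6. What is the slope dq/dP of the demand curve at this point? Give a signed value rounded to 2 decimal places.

Ed = (dq/dP)·(P/q) ⇒ dq/dP = Ed·q/P = (-1.6)·9219/107 = -137.8542…

-137.85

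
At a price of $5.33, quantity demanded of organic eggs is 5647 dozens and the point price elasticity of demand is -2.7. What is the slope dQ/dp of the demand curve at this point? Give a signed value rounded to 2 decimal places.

-2860.58

Ed = (dQ/dp)·(p/Q) ⇒ dQ/dp = Ed·Q/p = (-2.7)·5647/5.33 = -2860.5816…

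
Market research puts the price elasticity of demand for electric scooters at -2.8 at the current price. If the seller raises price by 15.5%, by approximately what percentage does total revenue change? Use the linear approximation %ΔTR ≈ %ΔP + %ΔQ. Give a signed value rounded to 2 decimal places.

-27.90%

%ΔQ ≈ Ed × %ΔP = (-2.8) × (+15.5%) = -43.4000%
%ΔTR ≈ %ΔP + %ΔQ = (+15.5%) + (-43.4000%) = -27.9000%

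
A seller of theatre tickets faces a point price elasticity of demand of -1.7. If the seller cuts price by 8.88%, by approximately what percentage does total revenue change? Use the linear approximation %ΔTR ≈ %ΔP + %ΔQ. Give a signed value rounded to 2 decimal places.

+6.22%

%ΔQ ≈ Ed × %ΔP = (-1.7) × (-8.88%) = +15.0960%
%ΔTR ≈ %ΔP + %ΔQ = (-8.88%) + (+15.0960%) = +6.2160%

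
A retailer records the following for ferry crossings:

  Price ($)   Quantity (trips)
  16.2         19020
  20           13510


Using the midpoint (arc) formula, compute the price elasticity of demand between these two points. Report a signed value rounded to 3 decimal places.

-1.614

%ΔQ = (13510 − 19020) / [(19020 + 13510)/2] = -5510/16265 = -0.338764…
%ΔP = (20 − 16.2) / [(16.2 + 20)/2] = 3.8/18.1 = 0.209944…
Arc Ed = %ΔQ / %ΔP = (-5510/16265) / (3.8/18.1) = -1.61358…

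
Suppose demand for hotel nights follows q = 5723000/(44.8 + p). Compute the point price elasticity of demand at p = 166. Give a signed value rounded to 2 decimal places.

-0.79

dq/dp = −5723000/(44.8 + p)² = -128.79. At p = 166, q = 27149.
Ed = (dq/dp)·(p/q) = (-128.79) × (166/27149) = -0.7874…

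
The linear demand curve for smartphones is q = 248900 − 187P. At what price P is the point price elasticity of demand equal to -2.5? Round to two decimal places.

950.73

Ed = −187P/(248900 − 187P). Set this equal to -2.5:
187P = 2.5·(248900 − 187P) ⇒ 187P(1 + 2.5) = 2.5·248900
P = 2.5·248900 / (187·3.5) = 950.7257…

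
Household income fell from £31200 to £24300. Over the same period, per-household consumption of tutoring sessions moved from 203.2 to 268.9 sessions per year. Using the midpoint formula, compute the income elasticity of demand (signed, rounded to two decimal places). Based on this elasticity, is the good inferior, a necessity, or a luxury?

-1.12; inferior

%ΔQ = (268.9 − 203.2)/[( 203.2 + 268.9)/2] = 65.7/236.05 = 0.278330…
%ΔIncome = (24300 − 31200)/[( 31200 + 24300)/2] = -6900/27750 = -0.248648…
E_income = (65.7/236.05) / (-6900/27750) = -1.1193…
E_income < 0 ⇒ inferior good.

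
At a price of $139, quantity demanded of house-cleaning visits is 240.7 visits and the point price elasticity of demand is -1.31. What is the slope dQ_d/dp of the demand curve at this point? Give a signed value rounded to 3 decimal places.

Ed = (dQ_d/dp)·(p/Q_d) ⇒ dQ_d/dp = Ed·Q_d/p = (-1.31)·240.7/139 = -2.26846…

-2.268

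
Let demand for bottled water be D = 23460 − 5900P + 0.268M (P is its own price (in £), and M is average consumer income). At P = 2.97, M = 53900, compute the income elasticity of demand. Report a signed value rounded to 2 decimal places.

At the given values, D = 23460 − 5900(2.97) + 0.268(53900) = 20382.2.
∂D/∂M = 0.268.
E = (0.268) × (53900/20382.2) = 0.7087…

0.71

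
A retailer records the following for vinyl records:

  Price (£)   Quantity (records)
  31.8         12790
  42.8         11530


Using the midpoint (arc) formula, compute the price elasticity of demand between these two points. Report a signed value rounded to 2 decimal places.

-0.35

%ΔQ = (11530 − 12790) / [(12790 + 11530)/2] = -1260/12160 = -0.103618…
%ΔP = (42.8 − 31.8) / [(31.8 + 42.8)/2] = 11/37.3 = 0.294906…
Arc Ed = %ΔQ / %ΔP = (-1260/12160) / (11/37.3) = -0.3513…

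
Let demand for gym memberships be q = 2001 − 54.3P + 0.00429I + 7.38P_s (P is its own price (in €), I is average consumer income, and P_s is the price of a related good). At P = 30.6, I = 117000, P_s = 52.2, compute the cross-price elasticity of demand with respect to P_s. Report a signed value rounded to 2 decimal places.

At the given values, q = 2001 − 54.3(30.6) + 0.00429(117000) + 7.38(52.2) = 1226.586.
∂q/∂P_s = 7.38.
E = (7.38) × (52.2/1226.586) = 0.3140…

0.31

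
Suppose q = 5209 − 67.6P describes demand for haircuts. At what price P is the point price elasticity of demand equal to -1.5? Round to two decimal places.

46.23

Ed = −67.6P/(5209 − 67.6P). Set this equal to -1.5:
67.6P = 1.5·(5209 − 67.6P) ⇒ 67.6P(1 + 1.5) = 1.5·5209
P = 1.5·5209 / (67.6·2.5) = 46.2337…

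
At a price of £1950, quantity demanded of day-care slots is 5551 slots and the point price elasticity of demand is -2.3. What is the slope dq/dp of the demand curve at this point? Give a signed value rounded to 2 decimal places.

Ed = (dq/dp)·(p/q) ⇒ dq/dp = Ed·q/p = (-2.3)·5551/1950 = -6.5473…

-6.55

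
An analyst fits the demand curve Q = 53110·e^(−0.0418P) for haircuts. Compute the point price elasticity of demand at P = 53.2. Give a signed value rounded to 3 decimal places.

-2.224

dQ/dP = −0.0418·Q = -240.207. At P = 53.2, Q = 5746.58.
Ed = (dQ/dP)·(P/Q) = (-240.207) × (53.2/5746.58) = -2.22376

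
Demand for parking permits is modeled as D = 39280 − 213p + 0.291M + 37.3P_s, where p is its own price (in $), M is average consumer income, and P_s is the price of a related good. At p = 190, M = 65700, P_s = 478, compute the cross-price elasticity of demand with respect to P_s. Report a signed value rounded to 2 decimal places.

0.50

At the given values, D = 39280 − 213(190) + 0.291(65700) + 37.3(478) = 35758.1.
∂D/∂P_s = 37.3.
E = (37.3) × (478/35758.1) = 0.4986…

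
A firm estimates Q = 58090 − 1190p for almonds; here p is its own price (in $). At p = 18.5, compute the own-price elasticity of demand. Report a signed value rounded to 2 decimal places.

At the given values, Q = 58090 − 1190(18.5) = 36075.
∂Q/∂p = −1190.
E = (-1190) × (18.5/36075) = -0.6102…

-0.61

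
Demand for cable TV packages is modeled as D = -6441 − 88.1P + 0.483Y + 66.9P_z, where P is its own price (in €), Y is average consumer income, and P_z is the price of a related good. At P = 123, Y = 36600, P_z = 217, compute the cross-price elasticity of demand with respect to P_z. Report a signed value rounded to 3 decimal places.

At the given values, D = -6441 − 88.1(123) + 0.483(36600) + 66.9(217) = 14917.8.
∂D/∂P_z = 66.9.
E = (66.9) × (217/14917.8) = 0.97315…

0.973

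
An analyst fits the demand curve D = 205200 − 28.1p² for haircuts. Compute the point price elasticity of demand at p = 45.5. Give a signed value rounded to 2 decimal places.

-0.79

dD/dp = −2·28.1·p = -2557.1. At p = 45.5, D = 147025.975.
Ed = (dD/dp)·(p/D) = (-2557.1) × (45.5/147025.975) = -0.7913…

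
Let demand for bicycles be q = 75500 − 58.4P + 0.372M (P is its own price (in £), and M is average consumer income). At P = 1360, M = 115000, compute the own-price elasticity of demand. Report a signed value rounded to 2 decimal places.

-2.04

At the given values, q = 75500 − 58.4(1360) + 0.372(115000) = 38856.
∂q/∂P = −58.4.
E = (-58.4) × (1360/38856) = -2.0440…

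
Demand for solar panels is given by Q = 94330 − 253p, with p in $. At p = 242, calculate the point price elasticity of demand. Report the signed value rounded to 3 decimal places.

-1.850

dQ/dp = −253. At p = 242, Q = 94330 − 253(242) = 33104.
Ed = (dQ/dp)·(p/Q) = −253 × (242/33104) = -1.84950…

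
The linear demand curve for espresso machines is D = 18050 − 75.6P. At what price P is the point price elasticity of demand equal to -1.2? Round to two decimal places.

130.23

Ed = −75.6P/(18050 − 75.6P). Set this equal to -1.2:
75.6P = 1.2·(18050 − 75.6P) ⇒ 75.6P(1 + 1.2) = 1.2·18050
P = 1.2·18050 / (75.6·2.2) = 130.2308…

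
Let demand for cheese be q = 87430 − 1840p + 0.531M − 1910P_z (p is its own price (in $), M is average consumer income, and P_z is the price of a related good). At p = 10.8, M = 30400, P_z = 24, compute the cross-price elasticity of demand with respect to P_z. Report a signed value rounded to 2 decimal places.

-1.21

At the given values, q = 87430 − 1840(10.8) + 0.531(30400) − 1910(24) = 37860.4.
∂q/∂P_z = -1910.
E = (-1910) × (24/37860.4) = -1.2107…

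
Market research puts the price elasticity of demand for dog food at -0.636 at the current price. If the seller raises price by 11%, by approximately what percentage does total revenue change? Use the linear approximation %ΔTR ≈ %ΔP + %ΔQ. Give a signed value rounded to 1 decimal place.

%ΔQ ≈ Ed × %ΔP = (-0.636) × (+11%) = -6.9960%
%ΔTR ≈ %ΔP + %ΔQ = (+11%) + (-6.9960%) = +4.0040%

+4.0%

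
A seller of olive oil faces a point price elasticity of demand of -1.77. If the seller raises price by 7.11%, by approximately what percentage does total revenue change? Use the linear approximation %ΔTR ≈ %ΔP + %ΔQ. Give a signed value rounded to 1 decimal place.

%ΔQ ≈ Ed × %ΔP = (-1.77) × (+7.11%) = -12.5847%
%ΔTR ≈ %ΔP + %ΔQ = (+7.11%) + (-12.5847%) = -5.4747%

-5.5%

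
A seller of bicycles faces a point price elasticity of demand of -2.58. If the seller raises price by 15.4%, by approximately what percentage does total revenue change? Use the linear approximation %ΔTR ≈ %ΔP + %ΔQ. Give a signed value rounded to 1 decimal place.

-24.3%

%ΔQ ≈ Ed × %ΔP = (-2.58) × (+15.4%) = -39.7320%
%ΔTR ≈ %ΔP + %ΔQ = (+15.4%) + (-39.7320%) = -24.3320%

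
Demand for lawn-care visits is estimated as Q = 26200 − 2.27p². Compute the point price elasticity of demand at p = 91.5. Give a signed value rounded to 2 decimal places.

-5.28

dQ/dp = −2·2.27·p = -415.41. At p = 91.5, Q = 7194.9925.
Ed = (dQ/dp)·(p/Q) = (-415.41) × (91.5/7194.9925) = -5.2828…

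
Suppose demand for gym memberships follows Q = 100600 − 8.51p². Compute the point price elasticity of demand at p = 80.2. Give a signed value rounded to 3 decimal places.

-2.387

dQ/dp = −2·8.51·p = -1365.004. At p = 80.2, Q = 45863.3396.
Ed = (dQ/dp)·(p/Q) = (-1365.004) × (80.2/45863.3396) = -2.38694…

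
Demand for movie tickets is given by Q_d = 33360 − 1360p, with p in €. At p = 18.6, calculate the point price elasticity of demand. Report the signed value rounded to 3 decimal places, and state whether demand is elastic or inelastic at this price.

dQ_d/dp = −1360. At p = 18.6, Q_d = 33360 − 1360(18.6) = 8064.
Ed = (dQ_d/dp)·(p/Q_d) = −1360 × (18.6/8064) = -3.13690…
|Ed| = 3.137 > 1, so demand is elastic.

-3.137; elastic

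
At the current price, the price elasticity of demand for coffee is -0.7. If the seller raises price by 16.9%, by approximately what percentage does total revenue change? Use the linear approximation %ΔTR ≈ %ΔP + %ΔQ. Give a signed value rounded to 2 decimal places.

+5.07%

%ΔQ ≈ Ed × %ΔP = (-0.7) × (+16.9%) = -11.8300%
%ΔTR ≈ %ΔP + %ΔQ = (+16.9%) + (-11.8300%) = +5.0700%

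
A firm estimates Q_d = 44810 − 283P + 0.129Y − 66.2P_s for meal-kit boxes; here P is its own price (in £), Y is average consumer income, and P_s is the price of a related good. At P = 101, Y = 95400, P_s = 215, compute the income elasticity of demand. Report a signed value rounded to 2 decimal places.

At the given values, Q_d = 44810 − 283(101) + 0.129(95400) − 66.2(215) = 14300.6.
∂Q_d/∂Y = 0.129.
E = (0.129) × (95400/14300.6) = 0.8605…

0.86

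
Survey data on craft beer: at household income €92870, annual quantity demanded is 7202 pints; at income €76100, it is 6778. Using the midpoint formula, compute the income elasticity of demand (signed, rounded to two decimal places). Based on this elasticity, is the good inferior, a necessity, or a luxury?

0.31; necessity

%ΔQ = (6778 − 7202)/[( 7202 + 6778)/2] = -424/6990 = -0.060658…
%ΔIncome = (76100 − 92870)/[( 92870 + 76100)/2] = -16770/84485 = -0.198496…
E_income = (-424/6990) / (-16770/84485) = 0.3055…
0 < E_income < 1 ⇒ normal good, necessity.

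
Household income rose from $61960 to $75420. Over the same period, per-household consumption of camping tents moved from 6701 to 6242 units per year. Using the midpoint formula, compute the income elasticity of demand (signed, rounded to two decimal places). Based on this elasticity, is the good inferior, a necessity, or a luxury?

-0.36; inferior

%ΔQ = (6242 − 6701)/[( 6701 + 6242)/2] = -459/6471.5 = -0.070926…
%ΔIncome = (75420 − 61960)/[( 61960 + 75420)/2] = 13460/68690 = 0.195952…
E_income = (-459/6471.5) / (13460/68690) = -0.3619…
E_income < 0 ⇒ inferior good.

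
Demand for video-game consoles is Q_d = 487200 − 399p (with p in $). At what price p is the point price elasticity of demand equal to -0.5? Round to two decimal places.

407.02

Ed = −399p/(487200 − 399p). Set this equal to -0.5:
399p = 0.5·(487200 − 399p) ⇒ 399p(1 + 0.5) = 0.5·487200
p = 0.5·487200 / (399·1.5) = 407.0175…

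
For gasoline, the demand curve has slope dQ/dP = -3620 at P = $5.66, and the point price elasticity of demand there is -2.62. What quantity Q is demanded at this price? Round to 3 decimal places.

7820.305

Ed = (dQ/dP)·(P/Q) ⇒ Q = (dQ/dP)·P/Ed = (-3620)·5.66/(-2.62) = 7820.30534…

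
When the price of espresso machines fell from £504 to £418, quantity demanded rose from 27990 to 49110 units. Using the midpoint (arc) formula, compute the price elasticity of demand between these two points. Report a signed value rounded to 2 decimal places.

-2.94

%ΔQ = (49110 − 27990) / [(27990 + 49110)/2] = 21120/38550 = 0.547859…
%ΔP = (418 − 504) / [(504 + 418)/2] = -86/461 = -0.186550…
Arc Ed = %ΔQ / %ΔP = (21120/38550) / (-86/461) = -2.9367…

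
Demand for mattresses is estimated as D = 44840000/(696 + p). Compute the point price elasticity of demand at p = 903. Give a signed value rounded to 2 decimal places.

-0.56

dD/dp = −44840000/(696 + p)² = -17.5375. At p = 903, D = 28042.5.
Ed = (dD/dp)·(p/D) = (-17.5375) × (903/28042.5) = -0.5647…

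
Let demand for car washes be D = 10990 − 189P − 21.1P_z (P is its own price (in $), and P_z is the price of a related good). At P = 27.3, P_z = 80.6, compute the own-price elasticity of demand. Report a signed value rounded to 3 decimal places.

At the given values, D = 10990 − 189(27.3) − 21.1(80.6) = 4129.64.
∂D/∂P = −189.
E = (-189) × (27.3/4129.64) = -1.24943…

-1.249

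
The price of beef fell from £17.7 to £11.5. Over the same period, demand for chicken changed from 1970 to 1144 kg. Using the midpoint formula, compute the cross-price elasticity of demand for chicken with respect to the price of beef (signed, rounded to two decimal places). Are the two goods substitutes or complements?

1.25; substitutes

%ΔQ_{chicken} = (1144 − 1970)/avg = -826/1557 = -0.530507…
%ΔP_{beef} = (11.5 − 17.7)/avg = -6.2/14.6 = -0.424657…
E_cross = (-826/1557) / (-6.2/14.6) = 1.2492…
E_cross > 0 ⇒ the goods are substitutes.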